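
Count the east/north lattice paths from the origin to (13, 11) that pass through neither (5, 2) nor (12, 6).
Number of paths = 1915830

Inclusion–exclusion. Total paths: C(24, 13) = 2496144. Through P₁: C(7, 5)·C(17, 8) = 510510. Through P₂: C(18, 12)·C(6, 1) = 111384. Since P₁ is strictly southwest of P₂, a monotone path through both must visit P₁ then P₂; paths through both = C(7, 5)·C(11, 7)·C(6, 1) = 41580. Avoid both = 2496144 − 510510 − 111384 + 41580 = 1915830.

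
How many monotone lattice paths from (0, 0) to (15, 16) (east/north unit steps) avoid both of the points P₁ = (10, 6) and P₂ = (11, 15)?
Number of paths = 238261771

Inclusion–exclusion. Total paths: C(31, 15) = 300540195. Through P₁: C(16, 10)·C(15, 5) = 24048024. Through P₂: C(26, 11)·C(5, 4) = 38630800. Since P₁ is strictly southwest of P₂, a monotone path through both must visit P₁ then P₂; paths through both = C(16, 10)·C(10, 1)·C(5, 4) = 400400. Avoid both = 300540195 − 24048024 − 38630800 + 400400 = 238261771.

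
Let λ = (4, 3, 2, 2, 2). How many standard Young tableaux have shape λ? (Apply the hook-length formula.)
# SYT of shape (4, 3, 2, 2, 2) = 8580

Hook-length formula: f^λ = n! / Π hook(c), product over all cells c of the Young diagram. For λ = (4, 3, 2, 2, 2), n = 13 boxes. Hook lengths by row (left-to-right, top-to-bottom): [8, 7, 3, 1]; [6, 5, 1]; [4, 3]; [3, 2]; [2, 1]. Product of hooks = 725760. So f^λ = 13! / 725760 = 6227020800 / 725760 = 8580.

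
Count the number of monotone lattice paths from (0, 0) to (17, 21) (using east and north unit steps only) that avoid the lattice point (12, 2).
Number of paths = 28777275516

Total paths from (0, 0) to (17, 21): C(38, 17) = 28781143380. Paths through (12, 2): (paths (0, 0) → (12, 2)) × (paths (12, 2) → (17, 21)) = C(14, 12) · C(24, 5) = 91 · 42504 = 3867864. Avoidance count = 28781143380 − 3867864 = 28777275516.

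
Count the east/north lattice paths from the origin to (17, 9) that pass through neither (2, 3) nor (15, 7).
Number of paths = 1701446

Inclusion–exclusion. Total paths: C(26, 17) = 3124550. Through P₁: C(5, 2)·C(21, 15) = 542640. Through P₂: C(22, 15)·C(4, 2) = 1023264. Since P₁ is strictly southwest of P₂, a monotone path through both must visit P₁ then P₂; paths through both = C(5, 2)·C(17, 13)·C(4, 2) = 142800. Avoid both = 3124550 − 542640 − 1023264 + 142800 = 1701446.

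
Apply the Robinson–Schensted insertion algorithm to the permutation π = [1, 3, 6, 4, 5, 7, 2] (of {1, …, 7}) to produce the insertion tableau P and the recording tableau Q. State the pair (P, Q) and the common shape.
P = [1, 2, 4, 5, 7] / [3] / [6];  Q = [1, 2, 3, 5, 6] / [4] / [7];  common shape = (5, 1, 1)

Row-insert the values π_1, π_2, … into P one at a time, bumping the leftmost entry strictly greater than the inserted value down to the next row. The recording tableau Q records, in position (i, j), the step at which that cell was added to P.
  Insert 1 (step 1): P = [1];  Q = [1]
  Insert 3 (step 2): P = [1, 3];  Q = [1, 2]
  Insert 6 (step 3): P = [1, 3, 6];  Q = [1, 2, 3]
  Insert 4 (step 4): P = [1, 3, 4] / [6];  Q = [1, 2, 3] / [4]
  Insert 5 (step 5): P = [1, 3, 4, 5] / [6];  Q = [1, 2, 3, 5] / [4]
  Insert 7 (step 6): P = [1, 3, 4, 5, 7] / [6];  Q = [1, 2, 3, 5, 6] / [4]
  Insert 2 (step 7): P = [1, 2, 4, 5, 7] / [3] / [6];  Q = [1, 2, 3, 5, 6] / [4] / [7]
Final shape: (5, 1, 1).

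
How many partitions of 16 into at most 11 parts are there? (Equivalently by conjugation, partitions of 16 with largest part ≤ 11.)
p(16, parts ≤ 11) = 219

Partitions of 16 with all parts ≤ 11: 11+5, 11+4+1, 11+3+2, 11+3+1+1, 11+2+2+1, 11+2+1+1+1, 11+1+1+1+1+1, 10+6, 10+5+1, 10+4+2, 10+4+1+1, 10+3+3, 10+3+2+1, 10+3+1+1+1, 10+2+2+2, 10+2+2+1+1, 10+2+1+1+1+1, 10+1+1+1+1+1+1, 9+7, 9+6+1, 9+5+2, 9+5+1+1, 9+4+3, 9+4+2+1, 9+4+1+1+1, 9+3+3+1, 9+3+2+2, 9+3+2+1+1, 9+3+1+1+1+1, 9+2+2+2+1, … (219 total). Count = 219.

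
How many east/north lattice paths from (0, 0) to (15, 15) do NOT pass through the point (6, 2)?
Number of paths = 141189760

Total paths from (0, 0) to (15, 15): C(30, 15) = 155117520. Paths through (6, 2): (paths (0, 0) → (6, 2)) × (paths (6, 2) → (15, 15)) = C(8, 6) · C(22, 9) = 28 · 497420 = 13927760. Avoidance count = 155117520 − 13927760 = 141189760.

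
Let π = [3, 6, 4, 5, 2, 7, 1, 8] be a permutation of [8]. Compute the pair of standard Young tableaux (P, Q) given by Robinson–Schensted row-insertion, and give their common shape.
P = [1, 4, 5, 7, 8] / [2] / [3] / [6];  Q = [1, 2, 4, 6, 8] / [3] / [5] / [7];  common shape = (5, 1, 1, 1)

Row-insert the values π_1, π_2, … into P one at a time, bumping the leftmost entry strictly greater than the inserted value down to the next row. The recording tableau Q records, in position (i, j), the step at which that cell was added to P.
  Insert 3 (step 1): P = [3];  Q = [1]
  Insert 6 (step 2): P = [3, 6];  Q = [1, 2]
  Insert 4 (step 3): P = [3, 4] / [6];  Q = [1, 2] / [3]
  Insert 5 (step 4): P = [3, 4, 5] / [6];  Q = [1, 2, 4] / [3]
  Insert 2 (step 5): P = [2, 4, 5] / [3] / [6];  Q = [1, 2, 4] / [3] / [5]
  Insert 7 (step 6): P = [2, 4, 5, 7] / [3] / [6];  Q = [1, 2, 4, 6] / [3] / [5]
  Insert 1 (step 7): P = [1, 4, 5, 7] / [2] / [3] / [6];  Q = [1, 2, 4, 6] / [3] / [5] / [7]
  Insert 8 (step 8): P = [1, 4, 5, 7, 8] / [2] / [3] / [6];  Q = [1, 2, 4, 6, 8] / [3] / [5] / [7]
Final shape: (5, 1, 1, 1).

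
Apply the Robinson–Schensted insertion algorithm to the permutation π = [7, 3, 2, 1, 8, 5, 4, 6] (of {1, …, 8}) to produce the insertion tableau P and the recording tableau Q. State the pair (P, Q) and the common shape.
P = [1, 4, 6] / [2, 5] / [3, 8] / [7];  Q = [1, 5, 8] / [2, 6] / [3, 7] / [4];  common shape = (3, 2, 2, 1)

Row-insert the values π_1, π_2, … into P one at a time, bumping the leftmost entry strictly greater than the inserted value down to the next row. The recording tableau Q records, in position (i, j), the step at which that cell was added to P.
  Insert 7 (step 1): P = [7];  Q = [1]
  Insert 3 (step 2): P = [3] / [7];  Q = [1] / [2]
  Insert 2 (step 3): P = [2] / [3] / [7];  Q = [1] / [2] / [3]
  Insert 1 (step 4): P = [1] / [2] / [3] / [7];  Q = [1] / [2] / [3] / [4]
  Insert 8 (step 5): P = [1, 8] / [2] / [3] / [7];  Q = [1, 5] / [2] / [3] / [4]
  Insert 5 (step 6): P = [1, 5] / [2, 8] / [3] / [7];  Q = [1, 5] / [2, 6] / [3] / [4]
  Insert 4 (step 7): P = [1, 4] / [2, 5] / [3, 8] / [7];  Q = [1, 5] / [2, 6] / [3, 7] / [4]
  Insert 6 (step 8): P = [1, 4, 6] / [2, 5] / [3, 8] / [7];  Q = [1, 5, 8] / [2, 6] / [3, 7] / [4]
Final shape: (3, 2, 2, 1).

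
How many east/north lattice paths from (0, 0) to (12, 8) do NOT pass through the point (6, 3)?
Number of paths = 87162

Total paths from (0, 0) to (12, 8): C(20, 12) = 125970. Paths through (6, 3): (paths (0, 0) → (6, 3)) × (paths (6, 3) → (12, 8)) = C(9, 6) · C(11, 6) = 84 · 462 = 38808. Avoidance count = 125970 − 38808 = 87162.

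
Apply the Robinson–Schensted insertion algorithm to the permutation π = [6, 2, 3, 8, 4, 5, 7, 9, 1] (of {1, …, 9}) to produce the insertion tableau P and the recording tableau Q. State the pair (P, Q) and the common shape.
P = [1, 3, 4, 5, 7, 9] / [2, 8] / [6];  Q = [1, 3, 4, 6, 7, 8] / [2, 5] / [9];  common shape = (6, 2, 1)

Row-insert the values π_1, π_2, … into P one at a time, bumping the leftmost entry strictly greater than the inserted value down to the next row. The recording tableau Q records, in position (i, j), the step at which that cell was added to P.
  Insert 6 (step 1): P = [6];  Q = [1]
  Insert 2 (step 2): P = [2] / [6];  Q = [1] / [2]
  Insert 3 (step 3): P = [2, 3] / [6];  Q = [1, 3] / [2]
  Insert 8 (step 4): P = [2, 3, 8] / [6];  Q = [1, 3, 4] / [2]
  Insert 4 (step 5): P = [2, 3, 4] / [6, 8];  Q = [1, 3, 4] / [2, 5]
  Insert 5 (step 6): P = [2, 3, 4, 5] / [6, 8];  Q = [1, 3, 4, 6] / [2, 5]
  Insert 7 (step 7): P = [2, 3, 4, 5, 7] / [6, 8];  Q = [1, 3, 4, 6, 7] / [2, 5]
  Insert 9 (step 8): P = [2, 3, 4, 5, 7, 9] / [6, 8];  Q = [1, 3, 4, 6, 7, 8] / [2, 5]
  Insert 1 (step 9): P = [1, 3, 4, 5, 7, 9] / [2, 8] / [6];  Q = [1, 3, 4, 6, 7, 8] / [2, 5] / [9]
Final shape: (6, 2, 1).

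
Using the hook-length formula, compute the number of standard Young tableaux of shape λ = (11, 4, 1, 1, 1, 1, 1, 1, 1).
# SYT of shape (11, 4, 1, 1, 1, 1, 1, 1, 1) = 35642880

Hook-length formula: f^λ = n! / Π hook(c), product over all cells c of the Young diagram. For λ = (11, 4, 1, 1, 1, 1, 1, 1, 1), n = 22 boxes. Hook lengths by row (left-to-right, top-to-bottom): [19, 11, 10, 9, 7, 6, 5, 4, 3, 2, 1]; [11, 3, 2, 1]; [7]; [6]; [5]; [4]; [3]; [2]; [1]. Product of hooks = 31535070336000. So f^λ = 22! / 31535070336000 = 1124000727777607680000 / 31535070336000 = 35642880.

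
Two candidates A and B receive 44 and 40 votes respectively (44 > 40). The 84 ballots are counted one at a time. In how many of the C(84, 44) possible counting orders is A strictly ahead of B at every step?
Strict-lead orderings = 72764619381276463742220

Total orderings of the 84 votes with 44 for A: C(84, 44) = 1528057007006805738586620. By the Bertrand ballot formula (Cycle Lemma / reflection principle), the number of orderings in which A is strictly ahead of B throughout is (p − q)/(p + q) · C(p + q, p) = (44 − 40)/(44 + 40) · 1528057007006805738586620 = 72764619381276463742220.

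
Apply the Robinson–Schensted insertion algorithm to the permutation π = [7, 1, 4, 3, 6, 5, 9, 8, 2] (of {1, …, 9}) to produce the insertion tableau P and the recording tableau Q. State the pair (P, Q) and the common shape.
P = [1, 2, 5, 8] / [3, 6, 9] / [4] / [7];  Q = [1, 3, 5, 7] / [2, 6, 8] / [4] / [9];  common shape = (4, 3, 1, 1)

Row-insert the values π_1, π_2, … into P one at a time, bumping the leftmost entry strictly greater than the inserted value down to the next row. The recording tableau Q records, in position (i, j), the step at which that cell was added to P.
  Insert 7 (step 1): P = [7];  Q = [1]
  Insert 1 (step 2): P = [1] / [7];  Q = [1] / [2]
  Insert 4 (step 3): P = [1, 4] / [7];  Q = [1, 3] / [2]
  Insert 3 (step 4): P = [1, 3] / [4] / [7];  Q = [1, 3] / [2] / [4]
  Insert 6 (step 5): P = [1, 3, 6] / [4] / [7];  Q = [1, 3, 5] / [2] / [4]
  Insert 5 (step 6): P = [1, 3, 5] / [4, 6] / [7];  Q = [1, 3, 5] / [2, 6] / [4]
  Insert 9 (step 7): P = [1, 3, 5, 9] / [4, 6] / [7];  Q = [1, 3, 5, 7] / [2, 6] / [4]
  Insert 8 (step 8): P = [1, 3, 5, 8] / [4, 6, 9] / [7];  Q = [1, 3, 5, 7] / [2, 6, 8] / [4]
  Insert 2 (step 9): P = [1, 2, 5, 8] / [3, 6, 9] / [4] / [7];  Q = [1, 3, 5, 7] / [2, 6, 8] / [4] / [9]
Final shape: (4, 3, 1, 1).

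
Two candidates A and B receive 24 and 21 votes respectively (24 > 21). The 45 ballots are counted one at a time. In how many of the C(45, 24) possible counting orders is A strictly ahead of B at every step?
Strict-lead orderings = 251577050010

Total orderings of the 45 votes with 24 for A: C(45, 24) = 3773655750150. By the Bertrand ballot formula (Cycle Lemma / reflection principle), the number of orderings in which A is strictly ahead of B throughout is (p − q)/(p + q) · C(p + q, p) = (24 − 21)/(24 + 21) · 3773655750150 = 251577050010.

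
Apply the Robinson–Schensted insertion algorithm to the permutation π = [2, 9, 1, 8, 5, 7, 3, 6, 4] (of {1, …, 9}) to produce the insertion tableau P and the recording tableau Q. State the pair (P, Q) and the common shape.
P = [1, 3, 4] / [2, 5, 6] / [7] / [8] / [9];  Q = [1, 2, 6] / [3, 4, 8] / [5] / [7] / [9];  common shape = (3, 3, 1, 1, 1)

Row-insert the values π_1, π_2, … into P one at a time, bumping the leftmost entry strictly greater than the inserted value down to the next row. The recording tableau Q records, in position (i, j), the step at which that cell was added to P.
  Insert 2 (step 1): P = [2];  Q = [1]
  Insert 9 (step 2): P = [2, 9];  Q = [1, 2]
  Insert 1 (step 3): P = [1, 9] / [2];  Q = [1, 2] / [3]
  Insert 8 (step 4): P = [1, 8] / [2, 9];  Q = [1, 2] / [3, 4]
  Insert 5 (step 5): P = [1, 5] / [2, 8] / [9];  Q = [1, 2] / [3, 4] / [5]
  Insert 7 (step 6): P = [1, 5, 7] / [2, 8] / [9];  Q = [1, 2, 6] / [3, 4] / [5]
  Insert 3 (step 7): P = [1, 3, 7] / [2, 5] / [8] / [9];  Q = [1, 2, 6] / [3, 4] / [5] / [7]
  Insert 6 (step 8): P = [1, 3, 6] / [2, 5, 7] / [8] / [9];  Q = [1, 2, 6] / [3, 4, 8] / [5] / [7]
  Insert 4 (step 9): P = [1, 3, 4] / [2, 5, 6] / [7] / [8] / [9];  Q = [1, 2, 6] / [3, 4, 8] / [5] / [7] / [9]
Final shape: (3, 3, 1, 1, 1).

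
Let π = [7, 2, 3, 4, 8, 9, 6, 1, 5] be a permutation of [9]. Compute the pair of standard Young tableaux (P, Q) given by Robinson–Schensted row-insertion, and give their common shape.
P = [1, 3, 4, 5, 9] / [2, 6] / [7, 8];  Q = [1, 3, 4, 5, 6] / [2, 7] / [8, 9];  common shape = (5, 2, 2)

Row-insert the values π_1, π_2, … into P one at a time, bumping the leftmost entry strictly greater than the inserted value down to the next row. The recording tableau Q records, in position (i, j), the step at which that cell was added to P.
  Insert 7 (step 1): P = [7];  Q = [1]
  Insert 2 (step 2): P = [2] / [7];  Q = [1] / [2]
  Insert 3 (step 3): P = [2, 3] / [7];  Q = [1, 3] / [2]
  Insert 4 (step 4): P = [2, 3, 4] / [7];  Q = [1, 3, 4] / [2]
  Insert 8 (step 5): P = [2, 3, 4, 8] / [7];  Q = [1, 3, 4, 5] / [2]
  Insert 9 (step 6): P = [2, 3, 4, 8, 9] / [7];  Q = [1, 3, 4, 5, 6] / [2]
  Insert 6 (step 7): P = [2, 3, 4, 6, 9] / [7, 8];  Q = [1, 3, 4, 5, 6] / [2, 7]
  Insert 1 (step 8): P = [1, 3, 4, 6, 9] / [2, 8] / [7];  Q = [1, 3, 4, 5, 6] / [2, 7] / [8]
  Insert 5 (step 9): P = [1, 3, 4, 5, 9] / [2, 6] / [7, 8];  Q = [1, 3, 4, 5, 6] / [2, 7] / [8, 9]
Final shape: (5, 2, 2).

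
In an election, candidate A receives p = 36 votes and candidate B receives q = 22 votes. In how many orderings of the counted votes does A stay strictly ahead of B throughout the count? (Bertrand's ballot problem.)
Strict-lead orderings = 1356968880100470

Total orderings of the 58 votes with 36 for A: C(58, 36) = 5621728217559090. By the Bertrand ballot formula (Cycle Lemma / reflection principle), the number of orderings in which A is strictly ahead of B throughout is (p − q)/(p + q) · C(p + q, p) = (36 − 22)/(36 + 22) · 5621728217559090 = 1356968880100470.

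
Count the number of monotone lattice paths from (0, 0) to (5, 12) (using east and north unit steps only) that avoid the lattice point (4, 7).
Number of paths = 4208

Total paths from (0, 0) to (5, 12): C(17, 5) = 6188. Paths through (4, 7): (paths (0, 0) → (4, 7)) × (paths (4, 7) → (5, 12)) = C(11, 4) · C(6, 1) = 330 · 6 = 1980. Avoidance count = 6188 − 1980 = 4208.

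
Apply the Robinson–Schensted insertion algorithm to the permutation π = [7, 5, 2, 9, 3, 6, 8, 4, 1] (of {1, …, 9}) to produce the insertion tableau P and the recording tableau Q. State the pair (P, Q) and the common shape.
P = [1, 3, 4, 8] / [2, 6] / [5, 9] / [7];  Q = [1, 4, 6, 7] / [2, 5] / [3, 8] / [9];  common shape = (4, 2, 2, 1)

Row-insert the values π_1, π_2, … into P one at a time, bumping the leftmost entry strictly greater than the inserted value down to the next row. The recording tableau Q records, in position (i, j), the step at which that cell was added to P.
  Insert 7 (step 1): P = [7];  Q = [1]
  Insert 5 (step 2): P = [5] / [7];  Q = [1] / [2]
  Insert 2 (step 3): P = [2] / [5] / [7];  Q = [1] / [2] / [3]
  Insert 9 (step 4): P = [2, 9] / [5] / [7];  Q = [1, 4] / [2] / [3]
  Insert 3 (step 5): P = [2, 3] / [5, 9] / [7];  Q = [1, 4] / [2, 5] / [3]
  Insert 6 (step 6): P = [2, 3, 6] / [5, 9] / [7];  Q = [1, 4, 6] / [2, 5] / [3]
  Insert 8 (step 7): P = [2, 3, 6, 8] / [5, 9] / [7];  Q = [1, 4, 6, 7] / [2, 5] / [3]
  Insert 4 (step 8): P = [2, 3, 4, 8] / [5, 6] / [7, 9];  Q = [1, 4, 6, 7] / [2, 5] / [3, 8]
  Insert 1 (step 9): P = [1, 3, 4, 8] / [2, 6] / [5, 9] / [7];  Q = [1, 4, 6, 7] / [2, 5] / [3, 8] / [9]
Final shape: (4, 2, 2, 1).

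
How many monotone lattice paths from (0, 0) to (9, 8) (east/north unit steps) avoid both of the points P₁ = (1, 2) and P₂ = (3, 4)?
Number of paths = 11731

Inclusion–exclusion. Total paths: C(17, 9) = 24310. Through P₁: C(3, 1)·C(14, 8) = 9009. Through P₂: C(7, 3)·C(10, 6) = 7350. Since P₁ is strictly southwest of P₂, a monotone path through both must visit P₁ then P₂; paths through both = C(3, 1)·C(4, 2)·C(10, 6) = 3780. Avoid both = 24310 − 9009 − 7350 + 3780 = 11731.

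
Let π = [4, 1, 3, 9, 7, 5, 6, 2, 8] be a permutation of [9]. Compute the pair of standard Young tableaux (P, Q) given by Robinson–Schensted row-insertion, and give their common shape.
P = [1, 2, 5, 6, 8] / [3, 7] / [4] / [9];  Q = [1, 3, 4, 7, 9] / [2, 5] / [6] / [8];  common shape = (5, 2, 1, 1)

Row-insert the values π_1, π_2, … into P one at a time, bumping the leftmost entry strictly greater than the inserted value down to the next row. The recording tableau Q records, in position (i, j), the step at which that cell was added to P.
  Insert 4 (step 1): P = [4];  Q = [1]
  Insert 1 (step 2): P = [1] / [4];  Q = [1] / [2]
  Insert 3 (step 3): P = [1, 3] / [4];  Q = [1, 3] / [2]
  Insert 9 (step 4): P = [1, 3, 9] / [4];  Q = [1, 3, 4] / [2]
  Insert 7 (step 5): P = [1, 3, 7] / [4, 9];  Q = [1, 3, 4] / [2, 5]
  Insert 5 (step 6): P = [1, 3, 5] / [4, 7] / [9];  Q = [1, 3, 4] / [2, 5] / [6]
  Insert 6 (step 7): P = [1, 3, 5, 6] / [4, 7] / [9];  Q = [1, 3, 4, 7] / [2, 5] / [6]
  Insert 2 (step 8): P = [1, 2, 5, 6] / [3, 7] / [4] / [9];  Q = [1, 3, 4, 7] / [2, 5] / [6] / [8]
  Insert 8 (step 9): P = [1, 2, 5, 6, 8] / [3, 7] / [4] / [9];  Q = [1, 3, 4, 7, 9] / [2, 5] / [6] / [8]
Final shape: (5, 2, 1, 1).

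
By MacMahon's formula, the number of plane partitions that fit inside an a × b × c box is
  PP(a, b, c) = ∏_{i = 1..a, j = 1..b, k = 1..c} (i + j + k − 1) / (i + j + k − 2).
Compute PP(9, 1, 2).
PP(9, 1, 2) = 55

Evaluate the triple product over i = 1..9, j = 1..1, k = 1..2. The factors are (2/1) · (3/2) · (3/2) · (4/3) · (4/3) · (5/4) · (5/4) · (6/5) · … (18 factors total). The numerators and denominators telescope so the product is an integer; carrying out the multiplication exactly gives PP(9, 1, 2) = 55.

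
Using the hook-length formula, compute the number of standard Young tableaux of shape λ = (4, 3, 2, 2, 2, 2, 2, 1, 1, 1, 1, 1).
# SYT of shape (4, 3, 2, 2, 2, 2, 2, 1, 1, 1, 1, 1) = 38201856

Hook-length formula: f^λ = n! / Π hook(c), product over all cells c of the Young diagram. For λ = (4, 3, 2, 2, 2, 2, 2, 1, 1, 1, 1, 1), n = 22 boxes. Hook lengths by row (left-to-right, top-to-bottom): [15, 9, 3, 1]; [13, 7, 1]; [11, 5]; [10, 4]; [9, 3]; [8, 2]; [7, 1]; [5]; [4]; [3]; [2]; [1]. Product of hooks = 29422673280000. So f^λ = 22! / 29422673280000 = 1124000727777607680000 / 29422673280000 = 38201856.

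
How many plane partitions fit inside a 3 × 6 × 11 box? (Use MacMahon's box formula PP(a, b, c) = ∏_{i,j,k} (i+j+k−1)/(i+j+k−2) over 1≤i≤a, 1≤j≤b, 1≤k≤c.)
PP(3, 6, 11) = 31803696288

Evaluate the triple product over i = 1..3, j = 1..6, k = 1..11. The factors are (2/1) · (3/2) · (4/3) · (5/4) · (6/5) · (7/6) · (8/7) · (9/8) · … (198 factors total). The numerators and denominators telescope so the product is an integer; carrying out the multiplication exactly gives PP(3, 6, 11) = 31803696288.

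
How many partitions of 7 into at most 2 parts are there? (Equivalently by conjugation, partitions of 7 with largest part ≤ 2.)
p(7, parts ≤ 2) = 4

Partitions of 7 with all parts ≤ 2: 2+2+2+1, 2+2+1+1+1, 2+1+1+1+1+1, 1+1+1+1+1+1+1. Count = 4.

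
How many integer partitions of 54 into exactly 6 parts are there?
p(54, 6 parts) = 7760

Partitions of n into exactly k parts are in bijection with partitions of n − k into at most k parts (subtract 1 from each part). So p(54, exactly 6) = p(48, parts ≤ 6). Computing via the recurrence p(m, j) = p(m, j−1) + p(m−j, j) gives 7760.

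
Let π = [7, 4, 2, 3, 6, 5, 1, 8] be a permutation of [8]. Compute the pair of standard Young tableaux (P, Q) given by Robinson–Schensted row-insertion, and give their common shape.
P = [1, 3, 5, 8] / [2, 6] / [4] / [7];  Q = [1, 4, 5, 8] / [2, 6] / [3] / [7];  common shape = (4, 2, 1, 1)

Row-insert the values π_1, π_2, … into P one at a time, bumping the leftmost entry strictly greater than the inserted value down to the next row. The recording tableau Q records, in position (i, j), the step at which that cell was added to P.
  Insert 7 (step 1): P = [7];  Q = [1]
  Insert 4 (step 2): P = [4] / [7];  Q = [1] / [2]
  Insert 2 (step 3): P = [2] / [4] / [7];  Q = [1] / [2] / [3]
  Insert 3 (step 4): P = [2, 3] / [4] / [7];  Q = [1, 4] / [2] / [3]
  Insert 6 (step 5): P = [2, 3, 6] / [4] / [7];  Q = [1, 4, 5] / [2] / [3]
  Insert 5 (step 6): P = [2, 3, 5] / [4, 6] / [7];  Q = [1, 4, 5] / [2, 6] / [3]
  Insert 1 (step 7): P = [1, 3, 5] / [2, 6] / [4] / [7];  Q = [1, 4, 5] / [2, 6] / [3] / [7]
  Insert 8 (step 8): P = [1, 3, 5, 8] / [2, 6] / [4] / [7];  Q = [1, 4, 5, 8] / [2, 6] / [3] / [7]
Final shape: (4, 2, 1, 1).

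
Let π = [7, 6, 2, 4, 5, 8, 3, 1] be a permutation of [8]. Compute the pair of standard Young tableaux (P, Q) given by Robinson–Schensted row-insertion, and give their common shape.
P = [1, 3, 5, 8] / [2] / [4] / [6] / [7];  Q = [1, 4, 5, 6] / [2] / [3] / [7] / [8];  common shape = (4, 1, 1, 1, 1)

Row-insert the values π_1, π_2, … into P one at a time, bumping the leftmost entry strictly greater than the inserted value down to the next row. The recording tableau Q records, in position (i, j), the step at which that cell was added to P.
  Insert 7 (step 1): P = [7];  Q = [1]
  Insert 6 (step 2): P = [6] / [7];  Q = [1] / [2]
  Insert 2 (step 3): P = [2] / [6] / [7];  Q = [1] / [2] / [3]
  Insert 4 (step 4): P = [2, 4] / [6] / [7];  Q = [1, 4] / [2] / [3]
  Insert 5 (step 5): P = [2, 4, 5] / [6] / [7];  Q = [1, 4, 5] / [2] / [3]
  Insert 8 (step 6): P = [2, 4, 5, 8] / [6] / [7];  Q = [1, 4, 5, 6] / [2] / [3]
  Insert 3 (step 7): P = [2, 3, 5, 8] / [4] / [6] / [7];  Q = [1, 4, 5, 6] / [2] / [3] / [7]
  Insert 1 (step 8): P = [1, 3, 5, 8] / [2] / [4] / [6] / [7];  Q = [1, 4, 5, 6] / [2] / [3] / [7] / [8]
Final shape: (4, 1, 1, 1, 1).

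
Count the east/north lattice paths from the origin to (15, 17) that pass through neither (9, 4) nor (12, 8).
Number of paths = 524115440

Inclusion–exclusion. Total paths: C(32, 15) = 565722720. Through P₁: C(13, 9)·C(19, 6) = 19399380. Through P₂: C(20, 12)·C(12, 3) = 27713400. Since P₁ is strictly southwest of P₂, a monotone path through both must visit P₁ then P₂; paths through both = C(13, 9)·C(7, 3)·C(12, 3) = 5505500. Avoid both = 565722720 − 19399380 − 27713400 + 5505500 = 524115440.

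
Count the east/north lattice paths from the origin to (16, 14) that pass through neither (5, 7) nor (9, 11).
Number of paths = 106715667

Inclusion–exclusion. Total paths: C(30, 16) = 145422675. Through P₁: C(12, 5)·C(18, 11) = 25204608. Through P₂: C(20, 9)·C(10, 7) = 20155200. Since P₁ is strictly southwest of P₂, a monotone path through both must visit P₁ then P₂; paths through both = C(12, 5)·C(8, 4)·C(10, 7) = 6652800. Avoid both = 145422675 − 25204608 − 20155200 + 6652800 = 106715667.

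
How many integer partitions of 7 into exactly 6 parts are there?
p(7, 6 parts) = 1

Partitions of n into exactly k parts ↔ partitions of n − k into at most k parts (subtract 1 from each part). For n = 7, k = 6, the partitions are: 2+1+1+1+1+1. Count = 1.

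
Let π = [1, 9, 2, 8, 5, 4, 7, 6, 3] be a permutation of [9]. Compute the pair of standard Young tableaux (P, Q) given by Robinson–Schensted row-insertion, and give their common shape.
P = [1, 2, 3, 6] / [4, 7] / [5] / [8] / [9];  Q = [1, 2, 4, 7] / [3, 8] / [5] / [6] / [9];  common shape = (4, 2, 1, 1, 1)

Row-insert the values π_1, π_2, … into P one at a time, bumping the leftmost entry strictly greater than the inserted value down to the next row. The recording tableau Q records, in position (i, j), the step at which that cell was added to P.
  Insert 1 (step 1): P = [1];  Q = [1]
  Insert 9 (step 2): P = [1, 9];  Q = [1, 2]
  Insert 2 (step 3): P = [1, 2] / [9];  Q = [1, 2] / [3]
  Insert 8 (step 4): P = [1, 2, 8] / [9];  Q = [1, 2, 4] / [3]
  Insert 5 (step 5): P = [1, 2, 5] / [8] / [9];  Q = [1, 2, 4] / [3] / [5]
  Insert 4 (step 6): P = [1, 2, 4] / [5] / [8] / [9];  Q = [1, 2, 4] / [3] / [5] / [6]
  Insert 7 (step 7): P = [1, 2, 4, 7] / [5] / [8] / [9];  Q = [1, 2, 4, 7] / [3] / [5] / [6]
  Insert 6 (step 8): P = [1, 2, 4, 6] / [5, 7] / [8] / [9];  Q = [1, 2, 4, 7] / [3, 8] / [5] / [6]
  Insert 3 (step 9): P = [1, 2, 3, 6] / [4, 7] / [5] / [8] / [9];  Q = [1, 2, 4, 7] / [3, 8] / [5] / [6] / [9]
Final shape: (4, 2, 1, 1, 1).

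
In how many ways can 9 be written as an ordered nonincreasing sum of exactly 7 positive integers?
p(9, 7 parts) = 2

Partitions of n into exactly k parts ↔ partitions of n − k into at most k parts (subtract 1 from each part). For n = 9, k = 7, the partitions are: 3+1+1+1+1+1+1, 2+2+1+1+1+1+1. Count = 2.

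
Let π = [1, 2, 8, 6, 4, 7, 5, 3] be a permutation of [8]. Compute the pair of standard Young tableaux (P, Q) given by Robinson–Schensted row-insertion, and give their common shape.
P = [1, 2, 3, 5] / [4, 7] / [6] / [8];  Q = [1, 2, 3, 6] / [4, 7] / [5] / [8];  common shape = (4, 2, 1, 1)

Row-insert the values π_1, π_2, … into P one at a time, bumping the leftmost entry strictly greater than the inserted value down to the next row. The recording tableau Q records, in position (i, j), the step at which that cell was added to P.
  Insert 1 (step 1): P = [1];  Q = [1]
  Insert 2 (step 2): P = [1, 2];  Q = [1, 2]
  Insert 8 (step 3): P = [1, 2, 8];  Q = [1, 2, 3]
  Insert 6 (step 4): P = [1, 2, 6] / [8];  Q = [1, 2, 3] / [4]
  Insert 4 (step 5): P = [1, 2, 4] / [6] / [8];  Q = [1, 2, 3] / [4] / [5]
  Insert 7 (step 6): P = [1, 2, 4, 7] / [6] / [8];  Q = [1, 2, 3, 6] / [4] / [5]
  Insert 5 (step 7): P = [1, 2, 4, 5] / [6, 7] / [8];  Q = [1, 2, 3, 6] / [4, 7] / [5]
  Insert 3 (step 8): P = [1, 2, 3, 5] / [4, 7] / [6] / [8];  Q = [1, 2, 3, 6] / [4, 7] / [5] / [8]
Final shape: (4, 2, 1, 1).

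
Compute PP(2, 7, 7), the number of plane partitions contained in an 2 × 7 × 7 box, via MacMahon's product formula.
PP(2, 7, 7) = 2760615

Evaluate the triple product over i = 1..2, j = 1..7, k = 1..7. The factors are (2/1) · (3/2) · (4/3) · (5/4) · (6/5) · (7/6) · (8/7) · (3/2) · … (98 factors total). The numerators and denominators telescope so the product is an integer; carrying out the multiplication exactly gives PP(2, 7, 7) = 2760615.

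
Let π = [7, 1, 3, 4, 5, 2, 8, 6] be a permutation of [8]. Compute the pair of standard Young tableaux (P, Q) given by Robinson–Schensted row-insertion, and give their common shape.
P = [1, 2, 4, 5, 6] / [3, 8] / [7];  Q = [1, 3, 4, 5, 7] / [2, 8] / [6];  common shape = (5, 2, 1)

Row-insert the values π_1, π_2, … into P one at a time, bumping the leftmost entry strictly greater than the inserted value down to the next row. The recording tableau Q records, in position (i, j), the step at which that cell was added to P.
  Insert 7 (step 1): P = [7];  Q = [1]
  Insert 1 (step 2): P = [1] / [7];  Q = [1] / [2]
  Insert 3 (step 3): P = [1, 3] / [7];  Q = [1, 3] / [2]
  Insert 4 (step 4): P = [1, 3, 4] / [7];  Q = [1, 3, 4] / [2]
  Insert 5 (step 5): P = [1, 3, 4, 5] / [7];  Q = [1, 3, 4, 5] / [2]
  Insert 2 (step 6): P = [1, 2, 4, 5] / [3] / [7];  Q = [1, 3, 4, 5] / [2] / [6]
  Insert 8 (step 7): P = [1, 2, 4, 5, 8] / [3] / [7];  Q = [1, 3, 4, 5, 7] / [2] / [6]
  Insert 6 (step 8): P = [1, 2, 4, 5, 6] / [3, 8] / [7];  Q = [1, 3, 4, 5, 7] / [2, 8] / [6]
Final shape: (5, 2, 1).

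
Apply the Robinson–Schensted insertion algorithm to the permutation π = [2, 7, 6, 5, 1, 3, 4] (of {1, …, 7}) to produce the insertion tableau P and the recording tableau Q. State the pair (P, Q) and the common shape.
P = [1, 3, 4] / [2, 5] / [6] / [7];  Q = [1, 2, 7] / [3, 6] / [4] / [5];  common shape = (3, 2, 1, 1)

Row-insert the values π_1, π_2, … into P one at a time, bumping the leftmost entry strictly greater than the inserted value down to the next row. The recording tableau Q records, in position (i, j), the step at which that cell was added to P.
  Insert 2 (step 1): P = [2];  Q = [1]
  Insert 7 (step 2): P = [2, 7];  Q = [1, 2]
  Insert 6 (step 3): P = [2, 6] / [7];  Q = [1, 2] / [3]
  Insert 5 (step 4): P = [2, 5] / [6] / [7];  Q = [1, 2] / [3] / [4]
  Insert 1 (step 5): P = [1, 5] / [2] / [6] / [7];  Q = [1, 2] / [3] / [4] / [5]
  Insert 3 (step 6): P = [1, 3] / [2, 5] / [6] / [7];  Q = [1, 2] / [3, 6] / [4] / [5]
  Insert 4 (step 7): P = [1, 3, 4] / [2, 5] / [6] / [7];  Q = [1, 2, 7] / [3, 6] / [4] / [5]
Final shape: (3, 2, 1, 1).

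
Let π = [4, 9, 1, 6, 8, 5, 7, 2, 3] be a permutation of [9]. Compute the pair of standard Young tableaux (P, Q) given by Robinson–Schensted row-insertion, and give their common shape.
P = [1, 2, 3] / [4, 5, 7] / [6, 8] / [9];  Q = [1, 2, 5] / [3, 4, 7] / [6, 9] / [8];  common shape = (3, 3, 2, 1)

Row-insert the values π_1, π_2, … into P one at a time, bumping the leftmost entry strictly greater than the inserted value down to the next row. The recording tableau Q records, in position (i, j), the step at which that cell was added to P.
  Insert 4 (step 1): P = [4];  Q = [1]
  Insert 9 (step 2): P = [4, 9];  Q = [1, 2]
  Insert 1 (step 3): P = [1, 9] / [4];  Q = [1, 2] / [3]
  Insert 6 (step 4): P = [1, 6] / [4, 9];  Q = [1, 2] / [3, 4]
  Insert 8 (step 5): P = [1, 6, 8] / [4, 9];  Q = [1, 2, 5] / [3, 4]
  Insert 5 (step 6): P = [1, 5, 8] / [4, 6] / [9];  Q = [1, 2, 5] / [3, 4] / [6]
  Insert 7 (step 7): P = [1, 5, 7] / [4, 6, 8] / [9];  Q = [1, 2, 5] / [3, 4, 7] / [6]
  Insert 2 (step 8): P = [1, 2, 7] / [4, 5, 8] / [6] / [9];  Q = [1, 2, 5] / [3, 4, 7] / [6] / [8]
  Insert 3 (step 9): P = [1, 2, 3] / [4, 5, 7] / [6, 8] / [9];  Q = [1, 2, 5] / [3, 4, 7] / [6, 9] / [8]
Final shape: (3, 3, 2, 1).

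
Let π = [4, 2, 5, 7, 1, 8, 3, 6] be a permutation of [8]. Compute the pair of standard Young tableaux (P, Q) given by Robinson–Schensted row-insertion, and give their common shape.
P = [1, 3, 6, 8] / [2, 5, 7] / [4];  Q = [1, 3, 4, 6] / [2, 7, 8] / [5];  common shape = (4, 3, 1)

Row-insert the values π_1, π_2, … into P one at a time, bumping the leftmost entry strictly greater than the inserted value down to the next row. The recording tableau Q records, in position (i, j), the step at which that cell was added to P.
  Insert 4 (step 1): P = [4];  Q = [1]
  Insert 2 (step 2): P = [2] / [4];  Q = [1] / [2]
  Insert 5 (step 3): P = [2, 5] / [4];  Q = [1, 3] / [2]
  Insert 7 (step 4): P = [2, 5, 7] / [4];  Q = [1, 3, 4] / [2]
  Insert 1 (step 5): P = [1, 5, 7] / [2] / [4];  Q = [1, 3, 4] / [2] / [5]
  Insert 8 (step 6): P = [1, 5, 7, 8] / [2] / [4];  Q = [1, 3, 4, 6] / [2] / [5]
  Insert 3 (step 7): P = [1, 3, 7, 8] / [2, 5] / [4];  Q = [1, 3, 4, 6] / [2, 7] / [5]
  Insert 6 (step 8): P = [1, 3, 6, 8] / [2, 5, 7] / [4];  Q = [1, 3, 4, 6] / [2, 7, 8] / [5]
Final shape: (4, 3, 1).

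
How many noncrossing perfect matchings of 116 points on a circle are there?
C_58 = 104088460289122304033498318812080

These noncrossing handshakes are counted by the Catalan number C_n = (1/(n + 1)) · C(2n, n). For n = 58: C_58 = (1/59) · C(116, 58) = 6141219157058215937976400809912720/59 = 104088460289122304033498318812080.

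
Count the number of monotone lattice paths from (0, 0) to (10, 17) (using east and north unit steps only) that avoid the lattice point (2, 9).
Number of paths = 7728435

Total paths from (0, 0) to (10, 17): C(27, 10) = 8436285. Paths through (2, 9): (paths (0, 0) → (2, 9)) × (paths (2, 9) → (10, 17)) = C(11, 2) · C(16, 8) = 55 · 12870 = 707850. Avoidance count = 8436285 − 707850 = 7728435.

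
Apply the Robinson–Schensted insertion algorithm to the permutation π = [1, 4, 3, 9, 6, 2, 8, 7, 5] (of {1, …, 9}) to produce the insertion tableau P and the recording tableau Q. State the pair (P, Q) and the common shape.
P = [1, 2, 5, 7] / [3, 6] / [4, 8] / [9];  Q = [1, 2, 4, 7] / [3, 5] / [6, 8] / [9];  common shape = (4, 2, 2, 1)

Row-insert the values π_1, π_2, … into P one at a time, bumping the leftmost entry strictly greater than the inserted value down to the next row. The recording tableau Q records, in position (i, j), the step at which that cell was added to P.
  Insert 1 (step 1): P = [1];  Q = [1]
  Insert 4 (step 2): P = [1, 4];  Q = [1, 2]
  Insert 3 (step 3): P = [1, 3] / [4];  Q = [1, 2] / [3]
  Insert 9 (step 4): P = [1, 3, 9] / [4];  Q = [1, 2, 4] / [3]
  Insert 6 (step 5): P = [1, 3, 6] / [4, 9];  Q = [1, 2, 4] / [3, 5]
  Insert 2 (step 6): P = [1, 2, 6] / [3, 9] / [4];  Q = [1, 2, 4] / [3, 5] / [6]
  Insert 8 (step 7): P = [1, 2, 6, 8] / [3, 9] / [4];  Q = [1, 2, 4, 7] / [3, 5] / [6]
  Insert 7 (step 8): P = [1, 2, 6, 7] / [3, 8] / [4, 9];  Q = [1, 2, 4, 7] / [3, 5] / [6, 8]
  Insert 5 (step 9): P = [1, 2, 5, 7] / [3, 6] / [4, 8] / [9];  Q = [1, 2, 4, 7] / [3, 5] / [6, 8] / [9]
Final shape: (4, 2, 2, 1).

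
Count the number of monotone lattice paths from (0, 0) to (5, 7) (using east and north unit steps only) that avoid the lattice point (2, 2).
Number of paths = 456

Total paths from (0, 0) to (5, 7): C(12, 5) = 792. Paths through (2, 2): (paths (0, 0) → (2, 2)) × (paths (2, 2) → (5, 7)) = C(4, 2) · C(8, 3) = 6 · 56 = 336. Avoidance count = 792 − 336 = 456.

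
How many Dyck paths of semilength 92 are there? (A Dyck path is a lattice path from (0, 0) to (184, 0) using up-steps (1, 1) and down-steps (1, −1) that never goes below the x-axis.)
C_92 = 15487357822491889407128326963778343232013931127835600

These Dyck paths are counted by the Catalan number C_n = (1/(n + 1)) · C(2n, n). For n = 92: C_92 = (1/93) · C(184, 92) = 1440324277491745714862934407631385920577295594888710800/93 = 15487357822491889407128326963778343232013931127835600.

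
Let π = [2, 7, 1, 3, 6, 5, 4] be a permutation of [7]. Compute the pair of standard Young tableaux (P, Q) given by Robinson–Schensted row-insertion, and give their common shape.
P = [1, 3, 4] / [2, 5] / [6] / [7];  Q = [1, 2, 5] / [3, 4] / [6] / [7];  common shape = (3, 2, 1, 1)

Row-insert the values π_1, π_2, … into P one at a time, bumping the leftmost entry strictly greater than the inserted value down to the next row. The recording tableau Q records, in position (i, j), the step at which that cell was added to P.
  Insert 2 (step 1): P = [2];  Q = [1]
  Insert 7 (step 2): P = [2, 7];  Q = [1, 2]
  Insert 1 (step 3): P = [1, 7] / [2];  Q = [1, 2] / [3]
  Insert 3 (step 4): P = [1, 3] / [2, 7];  Q = [1, 2] / [3, 4]
  Insert 6 (step 5): P = [1, 3, 6] / [2, 7];  Q = [1, 2, 5] / [3, 4]
  Insert 5 (step 6): P = [1, 3, 5] / [2, 6] / [7];  Q = [1, 2, 5] / [3, 4] / [6]
  Insert 4 (step 7): P = [1, 3, 4] / [2, 5] / [6] / [7];  Q = [1, 2, 5] / [3, 4] / [6] / [7]
Final shape: (3, 2, 1, 1).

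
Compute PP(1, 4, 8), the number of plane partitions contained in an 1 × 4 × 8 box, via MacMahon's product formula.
PP(1, 4, 8) = 495

Evaluate the triple product over i = 1..1, j = 1..4, k = 1..8. The factors are (2/1) · (3/2) · (4/3) · (5/4) · (6/5) · (7/6) · (8/7) · (9/8) · … (32 factors total). The numerators and denominators telescope so the product is an integer; carrying out the multiplication exactly gives PP(1, 4, 8) = 495.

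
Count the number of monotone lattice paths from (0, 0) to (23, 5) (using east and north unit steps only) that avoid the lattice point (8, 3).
Number of paths = 75840

Total paths from (0, 0) to (23, 5): C(28, 23) = 98280. Paths through (8, 3): (paths (0, 0) → (8, 3)) × (paths (8, 3) → (23, 5)) = C(11, 8) · C(17, 15) = 165 · 136 = 22440. Avoidance count = 98280 − 22440 = 75840.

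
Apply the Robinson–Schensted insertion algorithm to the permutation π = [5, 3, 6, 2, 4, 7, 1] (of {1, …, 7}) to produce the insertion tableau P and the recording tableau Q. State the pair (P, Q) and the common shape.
P = [1, 4, 7] / [2, 6] / [3] / [5];  Q = [1, 3, 6] / [2, 5] / [4] / [7];  common shape = (3, 2, 1, 1)

Row-insert the values π_1, π_2, … into P one at a time, bumping the leftmost entry strictly greater than the inserted value down to the next row. The recording tableau Q records, in position (i, j), the step at which that cell was added to P.
  Insert 5 (step 1): P = [5];  Q = [1]
  Insert 3 (step 2): P = [3] / [5];  Q = [1] / [2]
  Insert 6 (step 3): P = [3, 6] / [5];  Q = [1, 3] / [2]
  Insert 2 (step 4): P = [2, 6] / [3] / [5];  Q = [1, 3] / [2] / [4]
  Insert 4 (step 5): P = [2, 4] / [3, 6] / [5];  Q = [1, 3] / [2, 5] / [4]
  Insert 7 (step 6): P = [2, 4, 7] / [3, 6] / [5];  Q = [1, 3, 6] / [2, 5] / [4]
  Insert 1 (step 7): P = [1, 4, 7] / [2, 6] / [3] / [5];  Q = [1, 3, 6] / [2, 5] / [4] / [7]
Final shape: (3, 2, 1, 1).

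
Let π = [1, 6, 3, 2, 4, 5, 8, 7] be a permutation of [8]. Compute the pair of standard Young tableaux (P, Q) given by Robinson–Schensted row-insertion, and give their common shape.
P = [1, 2, 4, 5, 7] / [3, 8] / [6];  Q = [1, 2, 5, 6, 7] / [3, 8] / [4];  common shape = (5, 2, 1)

Row-insert the values π_1, π_2, … into P one at a time, bumping the leftmost entry strictly greater than the inserted value down to the next row. The recording tableau Q records, in position (i, j), the step at which that cell was added to P.
  Insert 1 (step 1): P = [1];  Q = [1]
  Insert 6 (step 2): P = [1, 6];  Q = [1, 2]
  Insert 3 (step 3): P = [1, 3] / [6];  Q = [1, 2] / [3]
  Insert 2 (step 4): P = [1, 2] / [3] / [6];  Q = [1, 2] / [3] / [4]
  Insert 4 (step 5): P = [1, 2, 4] / [3] / [6];  Q = [1, 2, 5] / [3] / [4]
  Insert 5 (step 6): P = [1, 2, 4, 5] / [3] / [6];  Q = [1, 2, 5, 6] / [3] / [4]
  Insert 8 (step 7): P = [1, 2, 4, 5, 8] / [3] / [6];  Q = [1, 2, 5, 6, 7] / [3] / [4]
  Insert 7 (step 8): P = [1, 2, 4, 5, 7] / [3, 8] / [6];  Q = [1, 2, 5, 6, 7] / [3, 8] / [4]
Final shape: (5, 2, 1).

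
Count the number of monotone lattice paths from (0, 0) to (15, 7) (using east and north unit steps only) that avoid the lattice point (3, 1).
Number of paths = 96288

Total paths from (0, 0) to (15, 7): C(22, 15) = 170544. Paths through (3, 1): (paths (0, 0) → (3, 1)) × (paths (3, 1) → (15, 7)) = C(4, 3) · C(18, 12) = 4 · 18564 = 74256. Avoidance count = 170544 − 74256 = 96288.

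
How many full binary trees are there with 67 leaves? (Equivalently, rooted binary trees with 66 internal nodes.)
C_66 = 5632681584560312734993915705849145100

These full binary trees are counted by the Catalan number C_n = (1/(n + 1)) · C(2n, n). For n = 66: C_66 = (1/67) · C(132, 66) = 377389666165540953244592352291892721700/67 = 5632681584560312734993915705849145100.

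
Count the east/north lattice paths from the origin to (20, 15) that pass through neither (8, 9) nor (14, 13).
Number of paths = 2377962720

Inclusion–exclusion. Total paths: C(35, 20) = 3247943160. Through P₁: C(17, 8)·C(18, 12) = 451290840. Through P₂: C(27, 14)·C(8, 6) = 561632400. Since P₁ is strictly southwest of P₂, a monotone path through both must visit P₁ then P₂; paths through both = C(17, 8)·C(10, 6)·C(8, 6) = 142942800. Avoid both = 3247943160 − 451290840 − 561632400 + 142942800 = 2377962720.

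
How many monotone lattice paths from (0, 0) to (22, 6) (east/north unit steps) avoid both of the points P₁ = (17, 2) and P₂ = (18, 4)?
Number of paths = 253164

Inclusion–exclusion. Total paths: C(28, 22) = 376740. Through P₁: C(19, 17)·C(9, 5) = 21546. Through P₂: C(22, 18)·C(6, 4) = 109725. Since P₁ is strictly southwest of P₂, a monotone path through both must visit P₁ then P₂; paths through both = C(19, 17)·C(3, 1)·C(6, 4) = 7695. Avoid both = 376740 − 21546 − 109725 + 7695 = 253164.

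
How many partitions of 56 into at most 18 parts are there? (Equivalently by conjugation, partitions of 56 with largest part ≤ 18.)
p(56, parts ≤ 18) = 408687

Use the recurrence p(n, m) = p(n, m−1) + p(n−m, m): either the largest part is < m (count p(n, m−1)) or the largest part is exactly m (remove one copy of m, count p(n−m, m)). With p(0, ·) = 1 this gives p(56, parts ≤ 18) = 408687. (By conjugating Young diagrams, this also counts partitions of 56 into at most 18 parts.)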